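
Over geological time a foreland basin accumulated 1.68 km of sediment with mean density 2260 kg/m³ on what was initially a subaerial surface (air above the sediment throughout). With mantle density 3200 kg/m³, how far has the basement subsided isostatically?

Subaerial load: s = t ρ_sed / ρ_m = 1.68 km × 2260/3200 = 1.19 km.

1.19 km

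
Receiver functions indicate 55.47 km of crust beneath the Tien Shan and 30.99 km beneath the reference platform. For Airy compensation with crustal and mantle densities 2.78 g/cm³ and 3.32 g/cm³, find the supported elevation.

3.98 km

Excess crust Δ = 55.47 km − 30.99 km = 24.48 km, split between elevation h and root r with h + r = Δ.
Airy balance ρ_c h = (ρ_m − ρ_c) r gives r = h ρ_c/(ρ_m − ρ_c), so h (1 + ρ_c/(ρ_m − ρ_c)) = Δ, i.e. h = Δ (ρ_m − ρ_c)/ρ_m.
h = 24.48 km × 0.54/3.32 = 3.98 km.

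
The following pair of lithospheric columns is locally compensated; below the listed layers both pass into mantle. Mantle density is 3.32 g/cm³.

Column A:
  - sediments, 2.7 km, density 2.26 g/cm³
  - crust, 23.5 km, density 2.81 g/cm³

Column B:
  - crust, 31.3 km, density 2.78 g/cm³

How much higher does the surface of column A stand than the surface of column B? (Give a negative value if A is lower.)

−0.619 km

For any compensation level in the mantle, the mantle terms cancel and isostasy reduces to e = (Σt_A − Σt_B) − (Σ(ρt)_A − Σ(ρt)_B) / ρ_m.
Σt_A = 26.2 km; Σt_B = 31.3 km; Σ(ρt)_A = 72.137; Σ(ρt)_B = 87.014 (in km·g/cm³).
e = (26.2 − 31.3) − (72.137 − 87.014) / 3.32 = −0.619 km.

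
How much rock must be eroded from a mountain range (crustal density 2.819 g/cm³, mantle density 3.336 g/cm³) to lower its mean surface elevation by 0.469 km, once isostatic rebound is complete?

3.03 km

Net drop Δ = e − u = e − e ρ_c/ρ_m = e (ρ_m − ρ_c)/ρ_m.
e = Δ ρ_m/(ρ_m − ρ_c) = 0.469 km × 3.336/0.517 = 3.03 km.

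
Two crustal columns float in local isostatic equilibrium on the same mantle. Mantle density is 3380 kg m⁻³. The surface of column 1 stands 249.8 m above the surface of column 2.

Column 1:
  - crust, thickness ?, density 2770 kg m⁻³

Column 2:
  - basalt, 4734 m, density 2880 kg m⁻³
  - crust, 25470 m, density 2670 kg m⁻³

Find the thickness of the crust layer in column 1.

Take the compensation level at the base of the deeper column (depth z_c below the surface of column 1) and equate Σ ρ_i t_i down to z_c; mantle fills any gap and the z_c terms cancel.
Column 1: x×2770 + (z_c − 0 − x)×3380
Column 2: 249.8×0 + 4734×2880 + 25470×2670 + (z_c − 249.8 − 30204)×3380
The z_c×3380 term appears on both sides and cancels. Collect the known terms of each column as K = Σ(ρt)_known − 3380 × (depth of known layers): K_1 = 0 − 3380×0 = 0; K_2 = 81638820 − 3380×(249.8 + 30204) = −21295024.
Balance: K_1 − x×(3380 − 2770) = K_2, so x = (K_1 − K_2)/(3380 − 2770) = 21295000/610 = 34900 m.

34900 m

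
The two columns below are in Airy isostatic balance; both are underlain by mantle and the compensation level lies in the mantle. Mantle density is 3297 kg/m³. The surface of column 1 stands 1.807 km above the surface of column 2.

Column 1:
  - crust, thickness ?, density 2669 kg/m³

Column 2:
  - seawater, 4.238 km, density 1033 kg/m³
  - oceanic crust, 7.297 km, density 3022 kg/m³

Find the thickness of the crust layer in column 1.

28 km

Take the compensation level at the base of the deeper column (depth z_c below the surface of column 1) and equate Σ ρ_i t_i down to z_c; mantle fills any gap and the z_c terms cancel.
Column 1: x×2669 + (z_c − 0 − x)×3297
Column 2: 1.807×0 + 4.238×1033 + 7.297×3022 + (z_c − 1.807 − 11.535)×3297
The z_c×3297 term appears on both sides and cancels. Collect the known terms of each column as K = Σ(ρt)_known − 3297 × (depth of known layers): K_1 = 0 − 3297×0 = 0; K_2 = 26429.388 − 3297×(1.807 + 11.535) = −17559.186.
Balance: K_1 − x×(3297 − 2669) = K_2, so x = (K_1 − K_2)/(3297 − 2669) = 17559.2/628 = 28 km.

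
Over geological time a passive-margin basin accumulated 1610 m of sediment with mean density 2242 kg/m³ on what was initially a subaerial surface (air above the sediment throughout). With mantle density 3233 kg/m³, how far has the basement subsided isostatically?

Subaerial load: s = t ρ_sed / ρ_m = 1610 m × 2242/3233 = 1120 m.

1120 m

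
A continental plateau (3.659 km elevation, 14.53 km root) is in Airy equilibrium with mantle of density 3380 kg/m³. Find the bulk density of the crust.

2700 kg/m³

ρ_c h = (ρ_m − ρ_c) r → ρ_c (h + r) = ρ_m r → ρ_c = ρ_m r / (h + r).
ρ_c = 3380 × 14.53 km / (3.659 km + 14.53 km) = 2700 kg/m³.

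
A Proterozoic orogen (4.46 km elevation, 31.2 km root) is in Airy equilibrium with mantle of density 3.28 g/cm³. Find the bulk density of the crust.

ρ_c h = (ρ_m − ρ_c) r → ρ_c (h + r) = ρ_m r → ρ_c = ρ_m r / (h + r).
ρ_c = 3.28 × 31.2 km / (4.46 km + 31.2 km) = 2.87 g/cm³.

2.87 g/cm³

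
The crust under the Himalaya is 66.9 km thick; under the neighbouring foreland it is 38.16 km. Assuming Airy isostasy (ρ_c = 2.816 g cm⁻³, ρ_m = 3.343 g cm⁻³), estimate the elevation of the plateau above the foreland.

Excess crust Δ = 66.9 km − 38.16 km = 28.74 km, split between elevation h and root r with h + r = Δ.
Airy balance ρ_c h = (ρ_m − ρ_c) r gives r = h ρ_c/(ρ_m − ρ_c), so h (1 + ρ_c/(ρ_m − ρ_c)) = Δ, i.e. h = Δ (ρ_m − ρ_c)/ρ_m.
h = 28.74 km × 0.527/3.343 = 4.53 km.

4.53 km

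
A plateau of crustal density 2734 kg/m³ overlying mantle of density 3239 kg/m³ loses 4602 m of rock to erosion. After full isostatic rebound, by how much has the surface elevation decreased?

718 m

Rebound u = e ρ_c/ρ_m = 4602 m × 2734/3239 = 3884 m.
Net surface drop = e − u = 4602 m − 3884 m = e (ρ_m − ρ_c)/ρ_m = 718 m.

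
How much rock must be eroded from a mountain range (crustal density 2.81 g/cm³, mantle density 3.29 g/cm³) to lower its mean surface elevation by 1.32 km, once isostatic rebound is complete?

9.05 km

Net drop Δ = e − u = e − e ρ_c/ρ_m = e (ρ_m − ρ_c)/ρ_m.
e = Δ ρ_m/(ρ_m − ρ_c) = 1.32 km × 3.29/0.48 = 9.05 km.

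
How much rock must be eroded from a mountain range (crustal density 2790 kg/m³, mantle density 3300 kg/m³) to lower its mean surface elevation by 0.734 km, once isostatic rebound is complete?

4.75 km

Net drop Δ = e − u = e − e ρ_c/ρ_m = e (ρ_m − ρ_c)/ρ_m.
e = Δ ρ_m/(ρ_m − ρ_c) = 0.734 km × 3300/510 = 4.75 km.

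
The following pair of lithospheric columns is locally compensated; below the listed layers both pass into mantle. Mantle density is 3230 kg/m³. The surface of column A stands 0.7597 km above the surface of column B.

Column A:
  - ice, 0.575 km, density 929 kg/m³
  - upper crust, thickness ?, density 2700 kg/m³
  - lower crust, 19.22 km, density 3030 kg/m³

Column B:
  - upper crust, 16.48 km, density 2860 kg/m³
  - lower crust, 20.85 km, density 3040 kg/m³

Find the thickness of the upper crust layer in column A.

13.9 km

Take the compensation level at the base of the deeper column (depth z_c below the surface of column A) and equate Σ ρ_i t_i down to z_c; mantle fills any gap and the z_c terms cancel.
Column A: 0.575×929 + x×2700 + 19.22×3030 + (z_c − 19.795 − x)×3230
Column B: 0.7597×0 + 16.48×2860 + 20.85×3040 + (z_c − 0.7597 − 37.33)×3230
The z_c×3230 term appears on both sides and cancels. Collect the known terms of each column as K = Σ(ρt)_known − 3230 × (depth of known layers): K_A = 58770.775 − 3230×19.795 = −5167.075; K_B = 110516.8 − 3230×(0.7597 + 37.33) = −12512.931.
Balance: K_A − x×(3230 − 2700) = K_B, so x = (K_A − K_B)/(3230 − 2700) = 7345.86/530 = 13.9 km.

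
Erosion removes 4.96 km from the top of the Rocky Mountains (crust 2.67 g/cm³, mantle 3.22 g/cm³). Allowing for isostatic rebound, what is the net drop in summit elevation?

0.847 km

Rebound u = e ρ_c/ρ_m = 4.96 km × 2.67/3.22 = 4.113 km.
Net surface drop = e − u = 4.96 km − 4.113 km = e (ρ_m − ρ_c)/ρ_m = 0.847 km.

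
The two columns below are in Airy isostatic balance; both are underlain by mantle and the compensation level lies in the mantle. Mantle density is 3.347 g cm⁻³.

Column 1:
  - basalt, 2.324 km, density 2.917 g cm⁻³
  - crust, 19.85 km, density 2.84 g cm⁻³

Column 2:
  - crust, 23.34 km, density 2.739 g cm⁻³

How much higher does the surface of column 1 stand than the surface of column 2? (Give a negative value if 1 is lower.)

−0.934 km

For any compensation level in the mantle, the mantle terms cancel and isostasy reduces to e = (Σt_1 − Σt_2) − (Σ(ρt)_1 − Σ(ρt)_2) / ρ_m.
Σt_1 = 22.174 km; Σt_2 = 23.34 km; Σ(ρt)_1 = 63.153108; Σ(ρt)_2 = 63.92826 (in km·g cm⁻³).
e = (22.174 − 23.34) − (63.153108 − 63.92826) / 3.347 = −0.934 km.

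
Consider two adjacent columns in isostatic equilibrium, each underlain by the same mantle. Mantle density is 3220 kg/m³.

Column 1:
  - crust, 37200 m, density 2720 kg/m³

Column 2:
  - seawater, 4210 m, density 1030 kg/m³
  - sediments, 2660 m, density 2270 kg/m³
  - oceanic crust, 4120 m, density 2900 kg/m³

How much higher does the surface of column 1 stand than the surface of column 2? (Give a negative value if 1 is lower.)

1720 m

For any compensation level in the mantle, the mantle terms cancel and isostasy reduces to e = (Σt_1 − Σt_2) − (Σ(ρt)_1 − Σ(ρt)_2) / ρ_m.
Σt_1 = 37200 m; Σt_2 = 10990 m; Σ(ρt)_1 = 101184000; Σ(ρt)_2 = 22322500 (in m·kg/m³).
e = (37200 − 10990) − (101184000 − 22322500) / 3220 = 1720 m.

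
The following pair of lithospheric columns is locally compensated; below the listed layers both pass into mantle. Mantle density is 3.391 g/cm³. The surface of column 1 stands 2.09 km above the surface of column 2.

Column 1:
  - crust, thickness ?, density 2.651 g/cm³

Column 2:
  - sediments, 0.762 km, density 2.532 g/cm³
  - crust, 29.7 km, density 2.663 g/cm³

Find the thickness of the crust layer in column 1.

39.7 km

Take the compensation level at the base of the deeper column (depth z_c below the surface of column 1) and equate Σ ρ_i t_i down to z_c; mantle fills any gap and the z_c terms cancel.
Column 1: x×2.651 + (z_c − 0 − x)×3.391
Column 2: 2.09×0 + 0.762×2.532 + 29.7×2.663 + (z_c − 2.09 − 30.462)×3.391
The z_c×3.391 term appears on both sides and cancels. Collect the known terms of each column as K = Σ(ρt)_known − 3.391 × (depth of known layers): K_1 = 0 − 3.391×0 = 0; K_2 = 81.020484 − 3.391×(2.09 + 30.462) = −29.363348.
Balance: K_1 − x×(3.391 − 2.651) = K_2, so x = (K_1 − K_2)/(3.391 − 2.651) = 29.3633/0.74 = 39.7 km.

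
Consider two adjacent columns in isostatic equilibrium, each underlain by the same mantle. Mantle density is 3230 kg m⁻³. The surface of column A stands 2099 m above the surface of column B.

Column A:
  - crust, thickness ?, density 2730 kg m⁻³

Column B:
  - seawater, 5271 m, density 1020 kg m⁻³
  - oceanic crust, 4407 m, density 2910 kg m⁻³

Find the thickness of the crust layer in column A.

Take the compensation level at the base of the deeper column (depth z_c below the surface of column A) and equate Σ ρ_i t_i down to z_c; mantle fills any gap and the z_c terms cancel.
Column A: x×2730 + (z_c − 0 − x)×3230
Column B: 2099×0 + 5271×1020 + 4407×2910 + (z_c − 2099 − 9678)×3230
The z_c×3230 term appears on both sides and cancels. Collect the known terms of each column as K = Σ(ρt)_known − 3230 × (depth of known layers): K_A = 0 − 3230×0 = 0; K_B = 18200790 − 3230×(2099 + 9678) = −19838920.
Balance: K_A − x×(3230 − 2730) = K_B, so x = (K_A − K_B)/(3230 − 2730) = 19838900/500 = 39700 m.

39700 m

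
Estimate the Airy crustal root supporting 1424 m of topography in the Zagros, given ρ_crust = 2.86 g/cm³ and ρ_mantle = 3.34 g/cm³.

For local isostatic compensation: the weight of the topography is balanced by the buoyancy of the root, ρ_c h = (ρ_m − ρ_c) r.
r = h · ρ_c / (ρ_m − ρ_c) = 1424 m × 2.86 / (3.34 − 2.86) = 8480 m.

8480 m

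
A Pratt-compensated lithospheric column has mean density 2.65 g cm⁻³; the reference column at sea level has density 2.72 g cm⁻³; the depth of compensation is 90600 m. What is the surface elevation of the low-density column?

ρ_ref D = ρ (D + h) → h = D (ρ_ref − ρ)/ρ.
h = 90600 m × (2.72 − 2.65)/2.65 = 2390 m.

2390 m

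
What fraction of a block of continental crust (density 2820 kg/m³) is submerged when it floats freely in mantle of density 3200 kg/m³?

0.881

Submerged fraction = ρ_obj/ρ_fluid = 2820/3200 = 0.881.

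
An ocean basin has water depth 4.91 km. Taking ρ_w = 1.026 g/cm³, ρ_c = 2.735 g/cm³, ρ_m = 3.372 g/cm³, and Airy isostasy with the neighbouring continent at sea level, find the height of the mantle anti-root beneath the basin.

13.2 km

Isostatic balance requires: replacing crust with seawater at the top is compensated by replacing crust with mantle at the base: d (ρ_c − ρ_w) = a (ρ_m − ρ_c).
a = d (ρ_c − ρ_w)/(ρ_m − ρ_c) = 4.91 km × 1.709/0.637 = 13.2 km.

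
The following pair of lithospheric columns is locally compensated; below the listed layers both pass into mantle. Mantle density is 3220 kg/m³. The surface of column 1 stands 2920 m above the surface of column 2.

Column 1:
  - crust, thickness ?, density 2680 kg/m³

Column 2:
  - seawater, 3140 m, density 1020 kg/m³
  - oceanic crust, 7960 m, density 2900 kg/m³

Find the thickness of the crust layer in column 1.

Take the compensation level at the base of the deeper column (depth z_c below the surface of column 1) and equate Σ ρ_i t_i down to z_c; mantle fills any gap and the z_c terms cancel.
Column 1: x×2680 + (z_c − 0 − x)×3220
Column 2: 2920×0 + 3140×1020 + 7960×2900 + (z_c − 2920 − 11100)×3220
The z_c×3220 term appears on both sides and cancels. Collect the known terms of each column as K = Σ(ρt)_known − 3220 × (depth of known layers): K_1 = 0 − 3220×0 = 0; K_2 = 26286800 − 3220×(2920 + 11100) = −18857600.
Balance: K_1 − x×(3220 − 2680) = K_2, so x = (K_1 − K_2)/(3220 − 2680) = 18857600/540 = 34900 m.

34900 m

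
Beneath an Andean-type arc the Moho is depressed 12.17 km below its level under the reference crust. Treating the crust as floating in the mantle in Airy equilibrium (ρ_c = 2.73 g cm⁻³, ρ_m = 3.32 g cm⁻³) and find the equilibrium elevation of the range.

2.63 km

Equating mass per unit area of the two columns: ρ_c h = (ρ_m − ρ_c) r.
h = r (ρ_m − ρ_c) / ρ_c = 12.17 km × (3.32 − 2.73) / 2.73 = 2.63 km.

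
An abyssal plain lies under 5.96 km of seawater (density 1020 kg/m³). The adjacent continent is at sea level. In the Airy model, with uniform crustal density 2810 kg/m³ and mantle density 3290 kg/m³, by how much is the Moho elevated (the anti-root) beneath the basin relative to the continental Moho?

Balancing pressure at the compensation depth: replacing crust with seawater at the top is compensated by replacing crust with mantle at the base: d (ρ_c − ρ_w) = a (ρ_m − ρ_c).
a = d (ρ_c − ρ_w)/(ρ_m − ρ_c) = 5.96 km × 1790/480 = 22.2 km.

22.2 km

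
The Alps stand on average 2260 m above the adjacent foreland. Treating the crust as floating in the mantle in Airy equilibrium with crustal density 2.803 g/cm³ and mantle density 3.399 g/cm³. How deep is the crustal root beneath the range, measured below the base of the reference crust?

10600 m

By Archimedes' principle applied to the lithosphere: the weight of the topography is balanced by the buoyancy of the root, ρ_c h = (ρ_m − ρ_c) r.
r = h · ρ_c / (ρ_m − ρ_c) = 2260 m × 2.803 / (3.399 − 2.803) = 10600 m.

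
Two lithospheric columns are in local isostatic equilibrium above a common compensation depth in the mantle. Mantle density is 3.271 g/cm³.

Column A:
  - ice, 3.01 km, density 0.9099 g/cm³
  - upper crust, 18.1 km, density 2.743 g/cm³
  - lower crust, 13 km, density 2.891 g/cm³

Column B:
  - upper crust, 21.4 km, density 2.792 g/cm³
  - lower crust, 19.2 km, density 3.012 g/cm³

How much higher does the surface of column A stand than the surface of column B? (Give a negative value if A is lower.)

1.95 km

For any compensation level in the mantle, the mantle terms cancel and isostasy reduces to e = (Σt_A − Σt_B) − (Σ(ρt)_A − Σ(ρt)_B) / ρ_m.
Σt_A = 34.11 km; Σt_B = 40.6 km; Σ(ρt)_A = 89.970099; Σ(ρt)_B = 117.5792 (in km·g/cm³).
e = (34.11 − 40.6) − (89.970099 − 117.5792) / 3.271 = 1.95 km.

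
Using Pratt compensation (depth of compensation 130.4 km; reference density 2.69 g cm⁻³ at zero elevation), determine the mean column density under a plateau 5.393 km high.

2.58 g cm⁻³

Pratt balance: ρ_ref D = ρ (D + h).
ρ = ρ_ref D/(D + h) = 2.69 × 130.4 km/(130.4 km + 5.393 km) = 2.58 g cm⁻³.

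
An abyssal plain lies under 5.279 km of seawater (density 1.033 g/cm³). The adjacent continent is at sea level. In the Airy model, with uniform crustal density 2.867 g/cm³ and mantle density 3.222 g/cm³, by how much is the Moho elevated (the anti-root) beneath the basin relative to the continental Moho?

For local isostatic compensation: replacing crust with seawater at the top is compensated by replacing crust with mantle at the base: d (ρ_c − ρ_w) = a (ρ_m − ρ_c).
a = d (ρ_c − ρ_w)/(ρ_m − ρ_c) = 5.279 km × 1.834/0.355 = 27.3 km.

27.3 km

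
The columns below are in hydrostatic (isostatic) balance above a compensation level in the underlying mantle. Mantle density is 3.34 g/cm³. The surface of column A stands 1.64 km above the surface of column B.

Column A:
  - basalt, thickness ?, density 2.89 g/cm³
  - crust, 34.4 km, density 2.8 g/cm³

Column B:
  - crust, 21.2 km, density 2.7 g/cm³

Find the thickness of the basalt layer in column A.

Take the compensation level at the base of the deeper column (depth z_c below the surface of column A) and equate Σ ρ_i t_i down to z_c; mantle fills any gap and the z_c terms cancel.
Column A: x×2.89 + 34.4×2.8 + (z_c − 34.4 − x)×3.34
Column B: 1.64×0 + 21.2×2.7 + (z_c − 1.64 − 21.2)×3.34
The z_c×3.34 term appears on both sides and cancels. Collect the known terms of each column as K = Σ(ρt)_known − 3.34 × (depth of known layers): K_A = 96.32 − 3.34×34.4 = −18.576; K_B = 57.24 − 3.34×(1.64 + 21.2) = −19.0456.
Balance: K_A − x×(3.34 − 2.89) = K_B, so x = (K_A − K_B)/(3.34 − 2.89) = 0.4696/0.45 = 1.04 km.

1.04 km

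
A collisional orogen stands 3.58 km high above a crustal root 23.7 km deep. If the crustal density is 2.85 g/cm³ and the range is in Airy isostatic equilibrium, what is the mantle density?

Airy balance: ρ_c h = (ρ_m − ρ_c) r → ρ_m = ρ_c (1 + h/r).
ρ_m = 2.85 × (1 + 3.58 km/23.7 km) = 3.28 g/cm³.

3.28 g/cm³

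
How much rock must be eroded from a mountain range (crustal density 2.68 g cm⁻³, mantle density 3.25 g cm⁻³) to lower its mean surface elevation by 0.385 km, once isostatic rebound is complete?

2.2 km

Net drop Δ = e − u = e − e ρ_c/ρ_m = e (ρ_m − ρ_c)/ρ_m.
e = Δ ρ_m/(ρ_m − ρ_c) = 0.385 km × 3.25/0.57 = 2.2 km.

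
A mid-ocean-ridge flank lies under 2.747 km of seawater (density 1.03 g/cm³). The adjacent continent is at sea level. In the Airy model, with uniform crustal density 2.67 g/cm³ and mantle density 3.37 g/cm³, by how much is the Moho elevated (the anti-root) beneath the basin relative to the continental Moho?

In Airy isostatic equilibrium: replacing crust with seawater at the top is compensated by replacing crust with mantle at the base: d (ρ_c − ρ_w) = a (ρ_m − ρ_c).
a = d (ρ_c − ρ_w)/(ρ_m − ρ_c) = 2.747 km × 1.64/0.7 = 6.44 km.

6.44 km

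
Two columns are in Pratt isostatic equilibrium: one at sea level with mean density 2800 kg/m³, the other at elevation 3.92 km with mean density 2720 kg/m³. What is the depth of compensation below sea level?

133 km

ρ_ref D = ρ (D + h) → D (ρ_ref − ρ) = ρ h.
D = ρ h/(ρ_ref − ρ) = 2720 × 3.92 km/(2800 − 2720) = 133 km.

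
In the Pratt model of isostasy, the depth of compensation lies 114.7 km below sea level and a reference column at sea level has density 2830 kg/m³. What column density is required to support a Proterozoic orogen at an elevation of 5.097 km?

2710 kg/m³

Pratt balance: ρ_ref D = ρ (D + h).
ρ = ρ_ref D/(D + h) = 2830 × 114.7 km/(114.7 km + 5.097 km) = 2710 kg/m³.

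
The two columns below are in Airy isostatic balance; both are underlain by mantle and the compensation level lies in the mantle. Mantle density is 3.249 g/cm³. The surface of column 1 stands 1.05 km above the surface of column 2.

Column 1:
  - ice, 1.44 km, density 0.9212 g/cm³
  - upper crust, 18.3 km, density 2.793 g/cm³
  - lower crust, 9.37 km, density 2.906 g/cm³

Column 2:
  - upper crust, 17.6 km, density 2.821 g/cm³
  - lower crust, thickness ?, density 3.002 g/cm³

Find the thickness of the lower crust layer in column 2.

16.1 km

Take the compensation level at the base of the deeper column (depth z_c below the surface of column 1) and equate Σ ρ_i t_i down to z_c; mantle fills any gap and the z_c terms cancel.
Column 1: 1.44×0.9212 + 18.3×2.793 + 9.37×2.906 + (z_c − 29.11)×3.249
Column 2: 1.05×0 + 17.6×2.821 + x×3.002 + (z_c − 1.05 − 17.6 − x)×3.249
The z_c×3.249 term appears on both sides and cancels. Collect the known terms of each column as K = Σ(ρt)_known − 3.249 × (depth of known layers): K_1 = 79.667648 − 3.249×29.11 = −14.910742; K_2 = 49.6496 − 3.249×(1.05 + 17.6) = −10.94425.
Balance: K_1 = K_2 − x×(3.249 − 3.002), so x = (K_2 − K_1)/(3.249 − 3.002) = 3.96649/0.247 = 16.1 km.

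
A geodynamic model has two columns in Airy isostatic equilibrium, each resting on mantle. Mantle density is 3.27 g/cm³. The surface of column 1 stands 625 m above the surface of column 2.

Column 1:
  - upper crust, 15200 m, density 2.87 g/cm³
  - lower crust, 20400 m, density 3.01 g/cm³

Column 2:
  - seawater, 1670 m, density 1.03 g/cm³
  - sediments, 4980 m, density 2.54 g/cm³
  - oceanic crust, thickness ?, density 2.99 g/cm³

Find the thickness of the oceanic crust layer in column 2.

7010 m

Take the compensation level at the base of the deeper column (depth z_c below the surface of column 1) and equate Σ ρ_i t_i down to z_c; mantle fills any gap and the z_c terms cancel.
Column 1: 15200×2.87 + 20400×3.01 + (z_c − 35600)×3.27
Column 2: 625×0 + 1670×1.03 + 4980×2.54 + x×2.99 + (z_c − 625 − 6650 − x)×3.27
The z_c×3.27 term appears on both sides and cancels. Collect the known terms of each column as K = Σ(ρt)_known − 3.27 × (depth of known layers): K_1 = 105028 − 3.27×35600 = −11384; K_2 = 14369.3 − 3.27×(625 + 6650) = −9419.95.
Balance: K_1 = K_2 − x×(3.27 − 2.99), so x = (K_2 − K_1)/(3.27 − 2.99) = 1964.05/0.28 = 7010 m.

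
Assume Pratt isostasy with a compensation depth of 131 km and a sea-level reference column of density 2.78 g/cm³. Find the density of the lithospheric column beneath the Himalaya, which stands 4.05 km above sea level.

Pratt balance: ρ_ref D = ρ (D + h).
ρ = ρ_ref D/(D + h) = 2.78 × 131 km/(131 km + 4.05 km) = 2.7 g/cm³.

2.7 g/cm³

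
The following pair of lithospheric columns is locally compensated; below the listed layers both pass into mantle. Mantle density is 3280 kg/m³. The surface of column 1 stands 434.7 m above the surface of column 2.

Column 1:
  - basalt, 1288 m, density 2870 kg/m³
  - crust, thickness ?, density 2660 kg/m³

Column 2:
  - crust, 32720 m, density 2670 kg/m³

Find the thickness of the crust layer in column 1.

Take the compensation level at the base of the deeper column (depth z_c below the surface of column 1) and equate Σ ρ_i t_i down to z_c; mantle fills any gap and the z_c terms cancel.
Column 1: 1288×2870 + x×2660 + (z_c − 1288 − x)×3280
Column 2: 434.7×0 + 32720×2670 + (z_c − 434.7 − 32720)×3280
The z_c×3280 term appears on both sides and cancels. Collect the known terms of each column as K = Σ(ρt)_known − 3280 × (depth of known layers): K_1 = 3696560 − 3280×1288 = −528080; K_2 = 87362400 − 3280×(434.7 + 32720) = −21385016.
Balance: K_1 − x×(3280 − 2660) = K_2, so x = (K_1 − K_2)/(3280 − 2660) = 20856900/620 = 33600 m.

33600 m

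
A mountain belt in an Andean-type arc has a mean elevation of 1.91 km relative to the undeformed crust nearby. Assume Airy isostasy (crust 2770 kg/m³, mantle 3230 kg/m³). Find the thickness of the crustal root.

In Airy isostatic equilibrium: the weight of the topography is balanced by the buoyancy of the root, ρ_c h = (ρ_m − ρ_c) r.
r = h · ρ_c / (ρ_m − ρ_c) = 1.91 km × 2770 / (3230 − 2770) = 11.5 km.

11.5 km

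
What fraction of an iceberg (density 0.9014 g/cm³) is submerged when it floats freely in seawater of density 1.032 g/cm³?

Submerged fraction = ρ_obj/ρ_fluid = 0.9014/1.032 = 87.3%.

87.3%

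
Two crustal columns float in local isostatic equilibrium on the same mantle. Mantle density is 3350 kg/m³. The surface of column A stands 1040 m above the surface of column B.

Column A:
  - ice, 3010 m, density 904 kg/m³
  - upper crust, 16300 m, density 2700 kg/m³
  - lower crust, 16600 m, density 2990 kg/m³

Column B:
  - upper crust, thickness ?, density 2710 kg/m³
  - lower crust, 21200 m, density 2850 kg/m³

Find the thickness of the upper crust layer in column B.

15400 m

Take the compensation level at the base of the deeper column (depth z_c below the surface of column A) and equate Σ ρ_i t_i down to z_c; mantle fills any gap and the z_c terms cancel.
Column A: 3010×904 + 16300×2700 + 16600×2990 + (z_c − 35910)×3350
Column B: 1040×0 + x×2710 + 21200×2850 + (z_c − 1040 − 21200 − x)×3350
The z_c×3350 term appears on both sides and cancels. Collect the known terms of each column as K = Σ(ρt)_known − 3350 × (depth of known layers): K_A = 96365040 − 3350×35910 = −23933460; K_B = 60420000 − 3350×(1040 + 21200) = −14084000.
Balance: K_A = K_B − x×(3350 − 2710), so x = (K_B − K_A)/(3350 − 2710) = 9849460/640 = 15400 m.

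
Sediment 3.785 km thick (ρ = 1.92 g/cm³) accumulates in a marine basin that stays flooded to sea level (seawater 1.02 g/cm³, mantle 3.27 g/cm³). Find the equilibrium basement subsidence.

1.51 km

Submarine loading: the sediment displaces seawater, and the subsidence is in turn flooded, so s (ρ_m − ρ_w) = t (ρ_sed − ρ_w).
s = 3.785 km × (1.92 − 1.02) / (3.27 − 1.02) = 1.51 km.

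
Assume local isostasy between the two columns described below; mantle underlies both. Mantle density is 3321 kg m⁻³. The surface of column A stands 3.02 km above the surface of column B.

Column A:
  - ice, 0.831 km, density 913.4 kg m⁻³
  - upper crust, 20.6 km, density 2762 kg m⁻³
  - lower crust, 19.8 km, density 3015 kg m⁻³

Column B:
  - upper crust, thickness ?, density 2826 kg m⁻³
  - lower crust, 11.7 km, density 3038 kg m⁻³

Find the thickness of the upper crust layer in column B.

Take the compensation level at the base of the deeper column (depth z_c below the surface of column A) and equate Σ ρ_i t_i down to z_c; mantle fills any gap and the z_c terms cancel.
Column A: 0.831×913.4 + 20.6×2762 + 19.8×3015 + (z_c − 41.231)×3321
Column B: 3.02×0 + x×2826 + 11.7×3038 + (z_c − 3.02 − 11.7 − x)×3321
The z_c×3321 term appears on both sides and cancels. Collect the known terms of each column as K = Σ(ρt)_known − 3321 × (depth of known layers): K_A = 117353.235 − 3321×41.231 = −19574.9156; K_B = 35544.6 − 3321×(3.02 + 11.7) = −13340.52.
Balance: K_A = K_B − x×(3321 − 2826), so x = (K_B − K_A)/(3321 − 2826) = 6234.4/495 = 12.6 km.

12.6 km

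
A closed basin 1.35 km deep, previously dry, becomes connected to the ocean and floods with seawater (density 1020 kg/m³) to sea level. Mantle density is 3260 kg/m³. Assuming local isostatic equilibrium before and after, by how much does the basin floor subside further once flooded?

After flooding the water column is d + s deep. Its weight must equal the weight of mantle displaced by the extra subsidence s: (d + s) ρ_w = s ρ_m.
s = d ρ_w / (ρ_m − ρ_w) = 1.35 km × 1020/(3260 − 1020) = 0.615 km.

0.615 km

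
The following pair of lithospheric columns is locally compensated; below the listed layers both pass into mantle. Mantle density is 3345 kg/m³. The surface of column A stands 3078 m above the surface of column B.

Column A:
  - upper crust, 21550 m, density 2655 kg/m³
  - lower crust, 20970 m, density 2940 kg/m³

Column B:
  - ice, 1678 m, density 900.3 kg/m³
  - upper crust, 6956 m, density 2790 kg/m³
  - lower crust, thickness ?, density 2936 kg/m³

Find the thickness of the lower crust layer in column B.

12500 m

Take the compensation level at the base of the deeper column (depth z_c below the surface of column A) and equate Σ ρ_i t_i down to z_c; mantle fills any gap and the z_c terms cancel.
Column A: 21550×2655 + 20970×2940 + (z_c − 42520)×3345
Column B: 3078×0 + 1678×900.3 + 6956×2790 + x×2936 + (z_c − 3078 − 8634 − x)×3345
The z_c×3345 term appears on both sides and cancels. Collect the known terms of each column as K = Σ(ρt)_known − 3345 × (depth of known layers): K_A = 118867050 − 3345×42520 = −23362350; K_B = 20917943.4 − 3345×(3078 + 8634) = −18258696.6.
Balance: K_A = K_B − x×(3345 − 2936), so x = (K_B − K_A)/(3345 − 2936) = 5103650/409 = 12500 m.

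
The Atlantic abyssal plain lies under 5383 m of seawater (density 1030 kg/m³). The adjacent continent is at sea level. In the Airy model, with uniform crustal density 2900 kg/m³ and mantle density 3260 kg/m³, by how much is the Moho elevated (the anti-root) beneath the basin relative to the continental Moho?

28000 m

In Airy isostatic equilibrium: replacing crust with seawater at the top is compensated by replacing crust with mantle at the base: d (ρ_c − ρ_w) = a (ρ_m − ρ_c).
a = d (ρ_c − ρ_w)/(ρ_m − ρ_c) = 5383 m × 1870/360 = 28000 m.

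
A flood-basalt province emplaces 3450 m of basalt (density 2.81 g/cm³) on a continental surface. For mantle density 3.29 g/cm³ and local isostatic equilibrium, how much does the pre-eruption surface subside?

Subaerial loading: s = t ρ_load / ρ_m.
s = 3450 m × 2.81/3.29 = 2950 m.

2950 m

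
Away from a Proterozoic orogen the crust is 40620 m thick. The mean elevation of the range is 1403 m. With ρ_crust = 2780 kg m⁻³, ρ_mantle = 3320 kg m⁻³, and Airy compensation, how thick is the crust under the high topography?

Root depth r = h ρ_c / (ρ_m − ρ_c) = 1403 m × 2780 / 540 = 7223 m.
Total thickness = T + h + r = 40620 m + 1403 m + 7223 m = 49200 m.

49200 m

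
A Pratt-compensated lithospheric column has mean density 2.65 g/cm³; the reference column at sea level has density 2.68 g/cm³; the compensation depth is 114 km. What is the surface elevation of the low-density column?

ρ_ref D = ρ (D + h) → h = D (ρ_ref − ρ)/ρ.
h = 114 km × (2.68 − 2.65)/2.65 = 1.29 km.

1.29 km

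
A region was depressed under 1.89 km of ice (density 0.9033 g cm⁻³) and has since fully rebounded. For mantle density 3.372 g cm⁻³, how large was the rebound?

0.506 km

Removing the load lets mantle flow back in; uplift u satisfies ρ_ice t = ρ_m u.
u = t ρ_ice/ρ_m = 1.89 km × 0.9033/3.372 = 0.506 km.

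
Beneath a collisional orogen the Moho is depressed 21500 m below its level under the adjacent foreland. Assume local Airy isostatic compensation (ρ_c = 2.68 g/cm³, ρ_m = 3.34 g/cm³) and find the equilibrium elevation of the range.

5290 m

Equating mass per unit area of the two columns: ρ_c h = (ρ_m − ρ_c) r.
h = r (ρ_m − ρ_c) / ρ_c = 21500 m × (3.34 − 2.68) / 2.68 = 5290 m.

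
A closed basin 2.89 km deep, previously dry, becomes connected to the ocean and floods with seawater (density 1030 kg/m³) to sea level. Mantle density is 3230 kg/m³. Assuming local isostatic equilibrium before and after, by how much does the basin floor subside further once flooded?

1.35 km

After flooding the water column is d + s deep. Its weight must equal the weight of mantle displaced by the extra subsidence s: (d + s) ρ_w = s ρ_m.
s = d ρ_w / (ρ_m − ρ_w) = 2.89 km × 1030/(3230 − 1030) = 1.35 km.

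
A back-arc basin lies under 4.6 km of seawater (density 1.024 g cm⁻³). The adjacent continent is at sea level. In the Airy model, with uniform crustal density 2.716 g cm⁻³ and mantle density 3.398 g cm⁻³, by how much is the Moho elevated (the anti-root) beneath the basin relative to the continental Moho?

By Archimedes' principle applied to the lithosphere: replacing crust with seawater at the top is compensated by replacing crust with mantle at the base: d (ρ_c − ρ_w) = a (ρ_m − ρ_c).
a = d (ρ_c − ρ_w)/(ρ_m − ρ_c) = 4.6 km × 1.692/0.682 = 11.4 km.

11.4 km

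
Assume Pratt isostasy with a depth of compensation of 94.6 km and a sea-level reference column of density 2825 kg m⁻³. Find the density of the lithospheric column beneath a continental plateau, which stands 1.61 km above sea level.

2780 kg m⁻³

Pratt balance: ρ_ref D = ρ (D + h).
ρ = ρ_ref D/(D + h) = 2825 × 94.6 km/(94.6 km + 1.61 km) = 2780 kg m⁻³.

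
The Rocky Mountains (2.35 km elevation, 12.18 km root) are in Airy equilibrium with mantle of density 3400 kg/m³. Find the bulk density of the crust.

ρ_c h = (ρ_m − ρ_c) r → ρ_c (h + r) = ρ_m r → ρ_c = ρ_m r / (h + r).
ρ_c = 3400 × 12.18 km / (2.35 km + 12.18 km) = 2850 kg/m³.

2850 kg/m³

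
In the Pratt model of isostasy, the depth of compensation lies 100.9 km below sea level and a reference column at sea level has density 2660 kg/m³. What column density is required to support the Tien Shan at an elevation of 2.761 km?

Pratt balance: ρ_ref D = ρ (D + h).
ρ = ρ_ref D/(D + h) = 2660 × 100.9 km/(100.9 km + 2.761 km) = 2590 kg/m³.

2590 kg/m³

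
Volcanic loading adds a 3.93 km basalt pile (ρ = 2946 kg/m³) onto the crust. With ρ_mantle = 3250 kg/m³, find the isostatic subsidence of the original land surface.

Subaerial loading: s = t ρ_load / ρ_m.
s = 3.93 km × 2946/3250 = 3.56 km.

3.56 km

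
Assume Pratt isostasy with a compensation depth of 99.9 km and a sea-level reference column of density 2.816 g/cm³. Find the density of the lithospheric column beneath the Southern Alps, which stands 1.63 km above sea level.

2.77 g/cm³

Pratt balance: ρ_ref D = ρ (D + h).
ρ = ρ_ref D/(D + h) = 2.816 × 99.9 km/(99.9 km + 1.63 km) = 2.77 g/cm³.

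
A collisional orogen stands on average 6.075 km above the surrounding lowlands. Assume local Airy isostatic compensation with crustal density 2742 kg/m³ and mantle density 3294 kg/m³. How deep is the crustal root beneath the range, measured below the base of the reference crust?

30.2 km

By Archimedes' principle applied to the lithosphere: the weight of the topography is balanced by the buoyancy of the root, ρ_c h = (ρ_m − ρ_c) r.
r = h · ρ_c / (ρ_m − ρ_c) = 6.075 km × 2742 / (3294 − 2742) = 30.2 km.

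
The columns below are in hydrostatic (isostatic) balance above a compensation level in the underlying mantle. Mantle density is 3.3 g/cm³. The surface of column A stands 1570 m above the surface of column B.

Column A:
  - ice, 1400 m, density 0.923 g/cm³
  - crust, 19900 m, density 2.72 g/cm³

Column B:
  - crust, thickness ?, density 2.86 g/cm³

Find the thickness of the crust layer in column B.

22000 m

Take the compensation level at the base of the deeper column (depth z_c below the surface of column A) and equate Σ ρ_i t_i down to z_c; mantle fills any gap and the z_c terms cancel.
Column A: 1400×0.923 + 19900×2.72 + (z_c − 21300)×3.3
Column B: 1570×0 + x×2.86 + (z_c − 1570 − 0 − x)×3.3
The z_c×3.3 term appears on both sides and cancels. Collect the known terms of each column as K = Σ(ρt)_known − 3.3 × (depth of known layers): K_A = 55420.2 − 3.3×21300 = −14869.8; K_B = 0 − 3.3×(1570 + 0) = −5181.
Balance: K_A = K_B − x×(3.3 − 2.86), so x = (K_B − K_A)/(3.3 − 2.86) = 9688.8/0.44 = 22000 m.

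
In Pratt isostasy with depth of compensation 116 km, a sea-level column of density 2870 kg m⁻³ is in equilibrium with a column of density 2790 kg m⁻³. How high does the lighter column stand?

3.33 km

ρ_ref D = ρ (D + h) → h = D (ρ_ref − ρ)/ρ.
h = 116 km × (2870 − 2790)/2790 = 3.33 km.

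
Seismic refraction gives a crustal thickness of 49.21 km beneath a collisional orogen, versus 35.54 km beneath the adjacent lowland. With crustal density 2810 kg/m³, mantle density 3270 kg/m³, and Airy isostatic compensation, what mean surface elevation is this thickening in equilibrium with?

1.92 km

Excess crust Δ = 49.21 km − 35.54 km = 13.67 km, split between elevation h and root r with h + r = Δ.
Airy balance ρ_c h = (ρ_m − ρ_c) r gives r = h ρ_c/(ρ_m − ρ_c), so h (1 + ρ_c/(ρ_m − ρ_c)) = Δ, i.e. h = Δ (ρ_m − ρ_c)/ρ_m.
h = 13.67 km × 460/3270 = 1.92 km.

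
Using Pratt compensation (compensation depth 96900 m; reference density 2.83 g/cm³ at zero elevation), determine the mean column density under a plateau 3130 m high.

2.74 g/cm³

Pratt balance: ρ_ref D = ρ (D + h).
ρ = ρ_ref D/(D + h) = 2.83 × 96900 m/(96900 m + 3130 m) = 2.74 g/cm³.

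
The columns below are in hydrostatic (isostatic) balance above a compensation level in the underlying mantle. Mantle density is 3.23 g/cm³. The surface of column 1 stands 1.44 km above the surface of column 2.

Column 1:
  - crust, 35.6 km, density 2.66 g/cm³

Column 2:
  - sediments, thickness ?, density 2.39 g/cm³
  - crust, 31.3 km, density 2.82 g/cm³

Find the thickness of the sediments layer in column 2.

Take the compensation level at the base of the deeper column (depth z_c below the surface of column 1) and equate Σ ρ_i t_i down to z_c; mantle fills any gap and the z_c terms cancel.
Column 1: 35.6×2.66 + (z_c − 35.6)×3.23
Column 2: 1.44×0 + x×2.39 + 31.3×2.82 + (z_c − 1.44 − 31.3 − x)×3.23
The z_c×3.23 term appears on both sides and cancels. Collect the known terms of each column as K = Σ(ρt)_known − 3.23 × (depth of known layers): K_1 = 94.696 − 3.23×35.6 = −20.292; K_2 = 88.266 − 3.23×(1.44 + 31.3) = −17.4842.
Balance: K_1 = K_2 − x×(3.23 − 2.39), so x = (K_2 − K_1)/(3.23 − 2.39) = 2.8078/0.84 = 3.34 km.

3.34 km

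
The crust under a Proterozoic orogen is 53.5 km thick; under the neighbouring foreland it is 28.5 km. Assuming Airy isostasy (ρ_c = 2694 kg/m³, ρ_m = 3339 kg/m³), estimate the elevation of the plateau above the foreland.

4.83 km

Excess crust Δ = 53.5 km − 28.5 km = 25 km, split between elevation h and root r with h + r = Δ.
Airy balance ρ_c h = (ρ_m − ρ_c) r gives r = h ρ_c/(ρ_m − ρ_c), so h (1 + ρ_c/(ρ_m − ρ_c)) = Δ, i.e. h = Δ (ρ_m − ρ_c)/ρ_m.
h = 25 km × 645/3339 = 4.83 km.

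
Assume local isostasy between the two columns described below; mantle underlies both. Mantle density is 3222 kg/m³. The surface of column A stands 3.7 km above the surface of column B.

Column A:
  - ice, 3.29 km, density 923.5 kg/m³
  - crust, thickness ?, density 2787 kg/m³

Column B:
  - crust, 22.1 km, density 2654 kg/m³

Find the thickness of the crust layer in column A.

38.9 km

Take the compensation level at the base of the deeper column (depth z_c below the surface of column A) and equate Σ ρ_i t_i down to z_c; mantle fills any gap and the z_c terms cancel.
Column A: 3.29×923.5 + x×2787 + (z_c − 3.29 − x)×3222
Column B: 3.7×0 + 22.1×2654 + (z_c − 3.7 − 22.1)×3222
The z_c×3222 term appears on both sides and cancels. Collect the known terms of each column as K = Σ(ρt)_known − 3222 × (depth of known layers): K_A = 3038.315 − 3222×3.29 = −7562.065; K_B = 58653.4 − 3222×(3.7 + 22.1) = −24474.2.
Balance: K_A − x×(3222 − 2787) = K_B, so x = (K_A − K_B)/(3222 − 2787) = 16912.1/435 = 38.9 km.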